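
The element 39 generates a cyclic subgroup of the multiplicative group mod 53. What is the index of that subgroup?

1

Since 39 ∈ (Z/53Z)^×, its order divides φ(53) = 53 − 1 = 52 = 2^2 · 13.
Divisors of 52: 1, 2, 4, 13, 26, 52.
Compute 39^d (mod 53) for the divisors d until we hit 1:
39^1 ≡ 39
39^2 ≡ 37
39^4 ≡ 44
39^13 ≡ 30
39^26 ≡ 52
39^52 ≡ 1
Thus |⟨39⟩| = ord(39) = 52.
[(Z/53Z)^× : ⟨39⟩] = 52/52 = 1.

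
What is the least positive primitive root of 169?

2

φ(169) = φ(13^2) = 13·(13−1) = 156 = 2^2 · 3 · 13.
g is a primitive root iff g^(156/q) ≢ 1 (mod 169) for each prime q ∈ {2, 3, 13}.
g = 2: 2^78 ≡ 168; 2^52 ≡ 146; 2^12 ≡ 40 — none is 1, so 2 is a primitive root.
Hence the least primitive root of 169 is 2.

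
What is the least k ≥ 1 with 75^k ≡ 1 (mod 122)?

6

Since 75 ∈ (Z/122Z)^×, its order divides φ(122) = φ(2)·φ(61) = 1·60 = 60 = 2^2 · 3 · 5.
Divisors of 60: 1, 2, 3, 4, 5, 6, 10, 12, 15, 20, 30, 60.
Test each divisor d:
75^1 ≡ 75
75^2 ≡ 13
75^3 ≡ 121
75^4 ≡ 47
75^5 ≡ 109
75^6 ≡ 1
The smallest such exponent is 6, so the order of 75 is 6.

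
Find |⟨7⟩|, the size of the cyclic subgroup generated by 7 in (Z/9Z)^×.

3

The order of 7 must divide φ(9) = φ(3^2) = 3·(3−1) = 6 = 2 · 3.
Divisors of 6: 1, 2, 3, 6.
Check 7^d mod 9 for each divisor in increasing order:
7^1 ≡ 7 (mod 9)
7^2 ≡ 4 (mod 9)
7^3 ≡ 1 (mod 9) ✓
Hence ord(7) = 3.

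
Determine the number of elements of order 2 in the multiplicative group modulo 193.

φ(193) = 193 − 1 = 192 = 2^6 · 3.
(Z/193Z)^× is cyclic (|G| = 192); a cyclic group of order m has exactly φ(d) elements of each order d | m, and none otherwise.
2 | 192, and φ(2) = 2 − 1 = 1.

1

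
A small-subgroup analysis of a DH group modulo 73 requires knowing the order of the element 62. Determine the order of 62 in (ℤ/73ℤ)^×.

72

Since 62 ∈ (Z/73Z)^×, its order divides φ(73) = 73 − 1 = 72 = 2^3 · 3^2.
Divisors of 72: 1, 2, 3, 4, 6, 8, 9, 12, 18, 24, 36, 72.
Evaluate successive powers at the divisors of 72:
62^1 ≡ 62 (mod 73)
62^2 ≡ 48 (mod 73)
62^3 ≡ 56 (mod 73)
62^4 ≡ 41 (mod 73)
62^6 ≡ 70 (mod 73)
62^8 ≡ 2 (mod 73)
62^9 ≡ 51 (mod 73)
62^12 ≡ 9 (mod 73)
62^18 ≡ 46 (mod 73)
62^24 ≡ 8 (mod 73)
62^36 ≡ 72 (mod 73)
62^72 ≡ 1 (mod 73) ✓
Therefore the multiplicative order of 62 modulo 73 is 72.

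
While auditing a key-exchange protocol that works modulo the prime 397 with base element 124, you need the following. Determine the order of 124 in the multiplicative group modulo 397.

ord(124) | φ(397) = 397 − 1 = 396 = 2^2 · 3^2 · 11.
Divisors of 396: 1, 2, 3, 4, 6, 9, 11, 12, 18, 22, 33, 36, 44, 66, 99, 132, 198, 396.
Test each divisor d:
124^1 ≡ 124 (mod 397)
124^2 ≡ 290 (mod 397)
124^3 ≡ 230 (mod 397)
124^4 ≡ 333 (mod 397)
124^6 ≡ 99 (mod 397)
124^9 ≡ 141 (mod 397)
124^11 ≡ 396 (mod 397)
124^12 ≡ 273 (mod 397)
124^18 ≡ 31 (mod 397)
124^22 ≡ 1 (mod 397) ✓
Therefore the multiplicative order of 124 modulo 397 is 22.

22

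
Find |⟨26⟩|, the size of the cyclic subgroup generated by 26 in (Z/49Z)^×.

42

The order of 26 must divide φ(49) = φ(7^2) = 7·(7−1) = 42 = 2 · 3 · 7.
Divisors of 42: 1, 2, 3, 6, 7, 14, 21, 42.
Check 26^d mod 49 for each divisor in increasing order:
26^1 ≡ 26
26^2 ≡ 39
26^3 ≡ 34
26^6 ≡ 29
26^7 ≡ 19
26^14 ≡ 18
26^21 ≡ 48
26^42 ≡ 1
The smallest such exponent is 42, so the order of 26 is 42.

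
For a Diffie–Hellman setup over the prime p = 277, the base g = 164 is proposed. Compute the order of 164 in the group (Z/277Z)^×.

23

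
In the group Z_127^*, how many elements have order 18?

φ(127) = 127 − 1 = 126 = 2 · 3^2 · 7.
In a cyclic group of order 126, there are φ(d) elements of order d for each divisor d of 126, and zero for non-divisors.
18 = 2 · 3^2 divides 126, and φ(18) = 6.

6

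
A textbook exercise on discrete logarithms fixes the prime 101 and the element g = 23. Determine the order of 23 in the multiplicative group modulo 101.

50

By Lagrange's theorem, ord_101(23) divides φ(101) = 101 − 1 = 100 = 2^2 · 5^2.
Divisors of 100: 1, 2, 4, 5, 10, 20, 25, 50, 100.
Compute 23^d (mod 101) for the divisors d until we hit 1:
23^1 ≡ 23
23^2 ≡ 24
23^4 ≡ 71
23^5 ≡ 17
23^10 ≡ 87
23^20 ≡ 95
23^25 ≡ 100
23^50 ≡ 1
Therefore the multiplicative order of 23 modulo 101 is 50.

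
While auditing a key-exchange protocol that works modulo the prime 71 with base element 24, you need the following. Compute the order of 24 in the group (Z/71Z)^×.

35

The order of 24 must divide φ(71) = 71 − 1 = 70 = 2 · 5 · 7.
Divisors of 70: 1, 2, 5, 7, 10, 14, 35, 70.
Evaluate successive powers at the divisors of 70:
24^1 ≡ 24 (mod 71)
24^2 ≡ 8 (mod 71)
24^5 ≡ 45 (mod 71)
24^7 ≡ 5 (mod 71)
24^10 ≡ 37 (mod 71)
24^14 ≡ 25 (mod 71)
24^35 ≡ 1 (mod 71) ✓
So ord_71(24) = 35.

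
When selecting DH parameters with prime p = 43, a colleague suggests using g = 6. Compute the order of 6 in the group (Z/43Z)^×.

ord(6) | φ(43) = 43 − 1 = 42 = 2 · 3 · 7.
Divisors of 42: 1, 2, 3, 6, 7, 14, 21, 42.
Test each divisor d:
6^1 ≡ 6 (mod 43)
6^2 ≡ 36 (mod 43)
6^3 ≡ 1 (mod 43) ✓
So ord_43(6) = 3.

3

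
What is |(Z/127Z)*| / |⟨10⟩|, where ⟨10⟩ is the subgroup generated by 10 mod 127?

ord(10) | φ(127) = 127 − 1 = 126 = 2 · 3^2 · 7.
Divisors of 126: 1, 2, 3, 6, 7, 9, 14, 18, 21, 42, 63, 126.
Test each divisor d:
10^1 ≡ 10
10^2 ≡ 100
10^3 ≡ 111
10^6 ≡ 2
10^7 ≡ 20
10^9 ≡ 95
10^14 ≡ 19
10^18 ≡ 8
10^21 ≡ 126
10^42 ≡ 1
Thus |⟨10⟩| = ord(10) = 42.
The index is φ(127) / ord(10) = 126 / 42 = 3.

3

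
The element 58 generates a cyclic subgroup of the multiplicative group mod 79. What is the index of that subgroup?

By Lagrange's theorem, ord_79(58) divides φ(79) = 79 − 1 = 78 = 2 · 3 · 13.
Divisors of 78: 1, 2, 3, 6, 13, 26, 39, 78.
Check 58^d mod 79 for each divisor in increasing order:
58^1 ≡ 58 (mod 79)
58^2 ≡ 46 (mod 79)
58^3 ≡ 61 (mod 79)
58^6 ≡ 8 (mod 79)
58^13 ≡ 78 (mod 79)
58^26 ≡ 1 (mod 79) ✓
The order of 58 is 26, so the subgroup it generates has 26 elements.
The index is φ(79) / ord(58) = 78 / 26 = 3.

3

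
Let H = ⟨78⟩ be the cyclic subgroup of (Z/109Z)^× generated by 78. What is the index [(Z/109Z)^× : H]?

4

By Lagrange's theorem, ord_109(78) divides φ(109) = 109 − 1 = 108 = 2^2 · 3^3.
Divisors of 108: 1, 2, 3, 4, 6, 9, 12, 18, 27, 36, 54, 108.
Evaluate successive powers at the divisors of 108:
78^1 ≡ 78 (mod 109)
78^2 ≡ 89 (mod 109)
78^3 ≡ 75 (mod 109)
78^4 ≡ 73 (mod 109)
78^6 ≡ 66 (mod 109)
78^9 ≡ 45 (mod 109)
78^12 ≡ 105 (mod 109)
78^18 ≡ 63 (mod 109)
78^27 ≡ 1 (mod 109) ✓
Thus |⟨78⟩| = ord(78) = 27.
[(Z/109Z)^× : ⟨78⟩] = 108/27 = 4.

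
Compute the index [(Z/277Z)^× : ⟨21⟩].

6

Since 21 ∈ (Z/277Z)^×, its order divides φ(277) = 277 − 1 = 276 = 2^2 · 3 · 23.
Divisors of 276: 1, 2, 3, 4, 6, 12, 23, 46, 69, 92, 138, 276.
Test each divisor d:
21^1 ≡ 21 (mod 277)
21^2 ≡ 164 (mod 277)
21^3 ≡ 120 (mod 277)
21^4 ≡ 27 (mod 277)
21^6 ≡ 273 (mod 277)
21^12 ≡ 16 (mod 277)
21^23 ≡ 276 (mod 277)
21^46 ≡ 1 (mod 277) ✓
The order of 21 is 46, so the subgroup it generates has 46 elements.
Index = |(Z/277Z)^×| / |⟨21⟩| = 276 / 46 = 6.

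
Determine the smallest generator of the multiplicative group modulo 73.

φ(73) = 73 − 1 = 72 = 2^3 · 3^2.
Test candidates g = 2, 3, … against the prime factors q ∈ {2, 3} of φ(73): g is a generator iff g^(72/q) ≢ 1 for every such q.
g = 2: 2^36 ≡ 1 — hits 1, so not a primitive root.
g = 3: 3^36 ≡ 1 — hits 1, so not a primitive root.
g = 4: 4^36 ≡ 1 — hits 1, so not a primitive root.
g = 5: 5^36 ≡ 72; 5^24 ≡ 8 — none is 1, so 5 is a primitive root.
The smallest primitive root modulo 73 is 5.

5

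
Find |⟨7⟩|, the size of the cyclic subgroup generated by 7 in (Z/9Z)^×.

Since 7 ∈ (Z/9Z)^×, its order divides φ(9) = φ(3^2) = 3·(3−1) = 6 = 2 · 3.
Divisors of 6: 1, 2, 3, 6.
Compute 7^d (mod 9) for the divisors d until we hit 1:
7^1 ≡ 7
7^2 ≡ 4
7^3 ≡ 1
So ord_9(7) = 3.

3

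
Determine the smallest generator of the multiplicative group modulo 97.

φ(97) = 97 − 1 = 96 = 2^5 · 3.
g is a primitive root iff g^(96/q) ≢ 1 (mod 97) for each prime q ∈ {2, 3}.
g = 2: 2^48 ≡ 1 — hits 1, so not a primitive root.
g = 3: 3^48 ≡ 1 — hits 1, so not a primitive root.
g = 4: 4^48 ≡ 1 — hits 1, so not a primitive root.
g = 5: 5^48 ≡ 96; 5^32 ≡ 35 — none is 1, so 5 is a primitive root.
So 5 is the smallest generator of (Z/97Z)^×.

5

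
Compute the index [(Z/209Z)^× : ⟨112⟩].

2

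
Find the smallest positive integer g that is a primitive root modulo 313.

φ(313) = 313 − 1 = 312 = 2^3 · 3 · 13.
g is a primitive root iff g^(312/q) ≢ 1 (mod 313) for each prime q ∈ {2, 3, 13}.
g = 2: 2^156 ≡ 1 — hits 1, so not a primitive root.
g = 3: 3^156 ≡ 1 — hits 1, so not a primitive root.
g = 4: 4^156 ≡ 1 — hits 1, so not a primitive root.
g = 5: 5^156 ≡ 312; 5^104 ≡ 1 — hits 1, so not a primitive root.
g = 6: 6^156 ≡ 1 — hits 1, so not a primitive root.
g = 7: 7^156 ≡ 312; 7^104 ≡ 1 — hits 1, so not a primitive root.
g = 8: 8^156 ≡ 1 — hits 1, so not a primitive root.
g = 9: 9^156 ≡ 1 — hits 1, so not a primitive root.
g = 10: 10^156 ≡ 312; 10^104 ≡ 214; 10^24 ≡ 103 — none is 1, so 10 is a primitive root.
So 10 is the smallest generator of (Z/313Z)^×.

10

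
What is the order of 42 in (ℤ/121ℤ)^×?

By Lagrange's theorem, ord_121(42) divides φ(121) = φ(11^2) = 11·(11−1) = 110 = 2 · 5 · 11.
Divisors of 110: 1, 2, 5, 10, 11, 22, 55, 110.
Check 42^d mod 121 for each divisor in increasing order:
42^1 ≡ 42 (mod 121)
42^2 ≡ 70 (mod 121)
42^5 ≡ 100 (mod 121)
42^10 ≡ 78 (mod 121)
42^11 ≡ 9 (mod 121)
42^22 ≡ 81 (mod 121)
42^55 ≡ 1 (mod 121) ✓
Hence ord(42) = 55.

55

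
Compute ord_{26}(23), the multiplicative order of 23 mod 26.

The order of 23 must divide φ(26) = φ(2)·φ(13) = 1·12 = 12 = 2^2 · 3.
Divisors of 12: 1, 2, 3, 4, 6, 12.
Check 23^d mod 26 for each divisor in increasing order:
23^1 ≡ 23
23^2 ≡ 9
23^3 ≡ 25
23^4 ≡ 3
23^6 ≡ 1
Hence ord(23) = 6.

6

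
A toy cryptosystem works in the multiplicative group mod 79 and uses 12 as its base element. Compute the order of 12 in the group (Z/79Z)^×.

26

The order of 12 must divide φ(79) = 79 − 1 = 78 = 2 · 3 · 13.
Divisors of 78: 1, 2, 3, 6, 13, 26, 39, 78.
Compute 12^d (mod 79) for the divisors d until we hit 1:
12^1 ≡ 12 (mod 79)
12^2 ≡ 65 (mod 79)
12^3 ≡ 69 (mod 79)
12^6 ≡ 21 (mod 79)
12^13 ≡ 78 (mod 79)
12^26 ≡ 1 (mod 79) ✓
Therefore the multiplicative order of 12 modulo 79 is 26.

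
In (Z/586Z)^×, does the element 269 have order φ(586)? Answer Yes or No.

No

φ(586) = φ(2)·φ(293) = 1·292 = 292 = 2^2 · 73.
It suffices to check that the order of 269 is not a proper divisor of 292: compute 269^(292/q) for q ∈ {2, 73}.
269^146 ≡ 1 (mod 586)  [q = 2: ≡ 1 ✗]
269^4 ≡ 393 (mod 586)  [q = 73: ≢ 1 ✓]
Since 269^146 ≡ 1, the order of 269 divides 146 < 292, so 269 is not a primitive root.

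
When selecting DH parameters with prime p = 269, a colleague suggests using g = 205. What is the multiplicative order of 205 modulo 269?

67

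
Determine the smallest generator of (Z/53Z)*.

2

φ(53) = 53 − 1 = 52 = 2^2 · 13.
Test candidates g = 2, 3, … against the prime factors q ∈ {2, 13} of φ(53): g is a generator iff g^(52/q) ≢ 1 for every such q.
g = 2: 2^26 ≡ 52; 2^4 ≡ 16 — none is 1, so 2 is a primitive root.
So 2 is the smallest generator of (Z/53Z)^×.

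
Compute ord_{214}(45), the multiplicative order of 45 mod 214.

Since 45 ∈ (Z/214Z)^×, its order divides φ(214) = φ(2)·φ(107) = 1·106 = 106 = 2 · 53.
Divisors of 106: 1, 2, 53, 106.
Check 45^d mod 214 for each divisor in increasing order:
45^1 ≡ 45 (mod 214)
45^2 ≡ 99 (mod 214)
45^53 ≡ 213 (mod 214)
45^106 ≡ 1 (mod 214) ✓
The smallest such exponent is 106, so the order of 45 is 106.

106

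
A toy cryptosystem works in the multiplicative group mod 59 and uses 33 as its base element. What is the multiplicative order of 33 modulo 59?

58

Since 33 ∈ (Z/59Z)^×, its order divides φ(59) = 59 − 1 = 58 = 2 · 29.
Divisors of 58: 1, 2, 29, 58.
Evaluate successive powers at the divisors of 58:
33^1 ≡ 33 (mod 59)
33^2 ≡ 27 (mod 59)
33^29 ≡ 58 (mod 59)
33^58 ≡ 1 (mod 59) ✓
Therefore the multiplicative order of 33 modulo 59 is 58.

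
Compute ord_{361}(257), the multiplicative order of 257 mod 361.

342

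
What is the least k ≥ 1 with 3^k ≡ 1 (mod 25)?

20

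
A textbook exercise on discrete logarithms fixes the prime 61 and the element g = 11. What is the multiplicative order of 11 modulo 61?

4

Since 11 ∈ (Z/61Z)^×, its order divides φ(61) = 61 − 1 = 60 = 2^2 · 3 · 5.
Divisors of 60: 1, 2, 3, 4, 5, 6, 10, 12, 15, 20, 30, 60.
Compute 11^d (mod 61) for the divisors d until we hit 1:
11^1 ≡ 11 (mod 61)
11^2 ≡ 60 (mod 61)
11^3 ≡ 50 (mod 61)
11^4 ≡ 1 (mod 61) ✓
Therefore the multiplicative order of 11 modulo 61 is 4.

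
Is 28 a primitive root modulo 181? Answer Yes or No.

Yes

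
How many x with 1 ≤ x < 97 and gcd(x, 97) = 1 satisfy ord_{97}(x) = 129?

0

φ(97) = 97 − 1 = 96 = 2^5 · 3.
In a cyclic group of order 96, there are φ(d) elements of order d for each divisor d of 96, and zero for non-divisors.
Since 129 ∤ 96, the count is 0.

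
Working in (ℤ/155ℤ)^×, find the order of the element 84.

Since 84 ∈ (Z/155Z)^×, its order divides φ(155) = φ(5·31) = (5−1)·(31−1) = 4·30 = 120 = 2^3 · 3 · 5.
Divisors of 120: 1, 2, 3, 4, 5, 6, 8, 10, 12, 15, 20, 24, 30, 40, 60, 120.
Evaluate successive powers at the divisors of 120:
84^1 ≡ 84
84^2 ≡ 81
84^3 ≡ 139
84^4 ≡ 51
84^5 ≡ 99
84^6 ≡ 101
84^8 ≡ 121
84^10 ≡ 36
84^12 ≡ 126
84^15 ≡ 154
84^20 ≡ 56
84^24 ≡ 66
84^30 ≡ 1
The smallest such exponent is 30, so the order of 84 is 30.

30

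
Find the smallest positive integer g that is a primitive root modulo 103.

φ(103) = 103 − 1 = 102 = 2 · 3 · 17.
Test candidates g = 2, 3, … against the prime factors q ∈ {2, 3, 17} of φ(103): g is a generator iff g^(102/q) ≢ 1 for every such q.
g = 2: 2^51 ≡ 1 — hits 1, so not a primitive root.
g = 3: 3^51 ≡ 102; 3^34 ≡ 1 — hits 1, so not a primitive root.
g = 4: 4^51 ≡ 1 — hits 1, so not a primitive root.
g = 5: 5^51 ≡ 102; 5^34 ≡ 56; 5^6 ≡ 72 — none is 1, so 5 is a primitive root.
The smallest primitive root modulo 103 is 5.

5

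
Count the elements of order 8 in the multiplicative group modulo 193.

4

φ(193) = 193 − 1 = 192 = 2^6 · 3.
In a cyclic group of order 192, there are φ(d) elements of order d for each divisor d of 192, and zero for non-divisors.
8 = 2^3 divides 192, and φ(8) = 4.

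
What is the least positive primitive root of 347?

2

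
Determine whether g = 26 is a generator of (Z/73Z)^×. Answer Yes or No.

φ(73) = 73 − 1 = 72 = 2^3 · 3^2.
An element g generates (Z/73Z)^× iff g^(72/q) ≢ 1 (mod 73) for each prime q ∈ {2, 3}.
26^36 ≡ 72 (mod 73)  [q = 2: ≢ 1 ✓]
26^24 ≡ 8 (mod 73)  [q = 3: ≢ 1 ✓]
None equal 1, so ord_73(26) = 72: 26 is a primitive root.

Yes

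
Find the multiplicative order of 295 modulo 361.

ord(295) | φ(361) = φ(19^2) = 19·(19−1) = 342 = 2 · 3^2 · 19.
Divisors of 342: 1, 2, 3, 6, 9, 18, 19, 38, 57, 114, 171, 342.
Compute 295^d (mod 361) for the divisors d until we hit 1:
295^1 ≡ 295 (mod 361)
295^2 ≡ 24 (mod 361)
295^3 ≡ 221 (mod 361)
295^6 ≡ 106 (mod 361)
295^9 ≡ 322 (mod 361)
295^18 ≡ 77 (mod 361)
295^19 ≡ 333 (mod 361)
295^38 ≡ 62 (mod 361)
295^57 ≡ 69 (mod 361)
295^114 ≡ 68 (mod 361)
295^171 ≡ 360 (mod 361)
295^342 ≡ 1 (mod 361) ✓
So ord_361(295) = 342.

342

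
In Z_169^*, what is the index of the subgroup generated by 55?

4

By Lagrange's theorem, ord_169(55) divides φ(169) = φ(13^2) = 13·(13−1) = 156 = 2^2 · 3 · 13.
Divisors of 156: 1, 2, 3, 4, 6, 12, 13, 26, 39, 52, 78, 156.
Test each divisor d:
55^1 ≡ 55 (mod 169)
55^2 ≡ 152 (mod 169)
55^3 ≡ 79 (mod 169)
55^4 ≡ 120 (mod 169)
55^6 ≡ 157 (mod 169)
55^12 ≡ 144 (mod 169)
55^13 ≡ 146 (mod 169)
55^26 ≡ 22 (mod 169)
55^39 ≡ 1 (mod 169) ✓
Thus |⟨55⟩| = ord(55) = 39.
Index = |(Z/169Z)^×| / |⟨55⟩| = 156 / 39 = 4.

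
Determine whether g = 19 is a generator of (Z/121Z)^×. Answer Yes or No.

Yes

φ(121) = φ(11^2) = 11·(11−1) = 110 = 2 · 5 · 11.
19 is a primitive root mod 121 iff 19^(φ(121)/q) ≢ 1 for every prime q | φ(121), i.e. q ∈ {2, 5, 11}.
19^55 ≡ 120 (mod 121)  [q = 2: ≢ 1 ✓]
19^22 ≡ 9 (mod 121)  [q = 5: ≢ 1 ✓]
19^10 ≡ 89 (mod 121)  [q = 11: ≢ 1 ✓]
Every test exponent gives a nontrivial residue, hence 19 generates the full group.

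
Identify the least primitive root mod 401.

φ(401) = 401 − 1 = 400 = 2^4 · 5^2.
Test candidates g = 2, 3, … against the prime factors q ∈ {2, 5} of φ(401): g is a generator iff g^(400/q) ≢ 1 for every such q.
g = 2: 2^200 ≡ 1 — hits 1, so not a primitive root.
g = 3: 3^200 ≡ 400; 3^80 ≡ 72 — none is 1, so 3 is a primitive root.
So 3 is the smallest generator of (Z/401Z)^×.

3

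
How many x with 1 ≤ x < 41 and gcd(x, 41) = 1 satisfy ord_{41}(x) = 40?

16

φ(41) = 41 − 1 = 40 = 2^3 · 5.
In a cyclic group of order 40, there are φ(d) elements of order d for each divisor d of 40, and zero for non-divisors.
40 = 2^3 · 5 divides 40, and φ(40) = 16.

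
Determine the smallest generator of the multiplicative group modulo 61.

φ(61) = 61 − 1 = 60 = 2^2 · 3 · 5.
g is a primitive root iff g^(60/q) ≢ 1 (mod 61) for each prime q ∈ {2, 3, 5}.
g = 2: 2^30 ≡ 60; 2^20 ≡ 47; 2^12 ≡ 9 — none is 1, so 2 is a primitive root.
So 2 is the smallest generator of (Z/61Z)^×.

2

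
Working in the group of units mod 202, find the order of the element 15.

ord(15) | φ(202) = φ(2)·φ(101) = 1·100 = 100 = 2^2 · 5^2.
Divisors of 100: 1, 2, 4, 5, 10, 20, 25, 50, 100.
Check 15^d mod 202 for each divisor in increasing order:
15^1 ≡ 15 (mod 202)
15^2 ≡ 23 (mod 202)
15^4 ≡ 125 (mod 202)
15^5 ≡ 57 (mod 202)
15^10 ≡ 17 (mod 202)
15^20 ≡ 87 (mod 202)
15^25 ≡ 111 (mod 202)
15^50 ≡ 201 (mod 202)
15^100 ≡ 1 (mod 202) ✓
Hence ord(15) = 100.

100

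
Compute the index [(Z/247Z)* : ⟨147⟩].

ord(147) | φ(247) = φ(13·19) = (13−1)·(19−1) = 12·18 = 216 = 2^3 · 3^3.
Divisors of 216: 1, 2, 3, 4, 6, 8, 9, 12, 18, 24, 27, 36, 54, 72, 108, 216.
Compute 147^d (mod 247) for the divisors d until we hit 1:
147^1 ≡ 147 (mod 247)
147^2 ≡ 120 (mod 247)
147^3 ≡ 103 (mod 247)
147^4 ≡ 74 (mod 247)
147^6 ≡ 235 (mod 247)
147^8 ≡ 42 (mod 247)
147^9 ≡ 246 (mod 247)
147^12 ≡ 144 (mod 247)
147^18 ≡ 1 (mod 247) ✓
So ord_247(147) = 18, hence |⟨147⟩| = 18.
[(Z/247Z)^× : ⟨147⟩] = 216/18 = 12.

12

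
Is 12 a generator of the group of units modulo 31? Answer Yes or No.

Yes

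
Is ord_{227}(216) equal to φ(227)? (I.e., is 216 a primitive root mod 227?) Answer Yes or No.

Yes

φ(227) = 227 − 1 = 226 = 2 · 113.
It suffices to check that the order of 216 is not a proper divisor of 226: compute 216^(226/q) for q ∈ {2, 113}.
216^113 ≡ 226 (mod 227)  [q = 2: ≢ 1 ✓]
216^2 ≡ 121 (mod 227)  [q = 113: ≢ 1 ✓]
Every test exponent gives a nontrivial residue, hence 216 generates the full group.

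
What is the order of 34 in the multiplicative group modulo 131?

65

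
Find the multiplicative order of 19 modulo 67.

Since 19 ∈ (Z/67Z)^×, its order divides φ(67) = 67 − 1 = 66 = 2 · 3 · 11.
Divisors of 66: 1, 2, 3, 6, 11, 22, 33, 66.
Check 19^d mod 67 for each divisor in increasing order:
19^1 ≡ 19 (mod 67)
19^2 ≡ 26 (mod 67)
19^3 ≡ 25 (mod 67)
19^6 ≡ 22 (mod 67)
19^11 ≡ 29 (mod 67)
19^22 ≡ 37 (mod 67)
19^33 ≡ 1 (mod 67) ✓
The smallest such exponent is 33, so the order of 19 is 33.

33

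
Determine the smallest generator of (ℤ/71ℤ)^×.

φ(71) = 71 − 1 = 70 = 2 · 5 · 7.
Test candidates g = 2, 3, … against the prime factors q ∈ {2, 5, 7} of φ(71): g is a generator iff g^(70/q) ≢ 1 for every such q.
g = 2: 2^35 ≡ 1 — hits 1, so not a primitive root.
g = 3: 3^35 ≡ 1 — hits 1, so not a primitive root.
g = 4: 4^35 ≡ 1 — hits 1, so not a primitive root.
g = 5: 5^35 ≡ 1 — hits 1, so not a primitive root.
g = 6: 6^35 ≡ 1 — hits 1, so not a primitive root.
g = 7: 7^35 ≡ 70; 7^14 ≡ 54; 7^10 ≡ 45 — none is 1, so 7 is a primitive root.
So 7 is the smallest generator of (Z/71Z)^×.

7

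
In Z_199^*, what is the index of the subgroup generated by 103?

18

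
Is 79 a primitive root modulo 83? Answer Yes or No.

φ(83) = 83 − 1 = 82 = 2 · 41.
An element g generates (Z/83Z)^× iff g^(82/q) ≢ 1 (mod 83) for each prime q ∈ {2, 41}.
79^41 ≡ 82 (mod 83)  [q = 2: ≢ 1 ✓]
79^2 ≡ 16 (mod 83)  [q = 41: ≢ 1 ✓]
None equal 1, so ord_83(79) = 82: 79 is a primitive root.

Yes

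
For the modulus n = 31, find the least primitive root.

3

φ(31) = 31 − 1 = 30 = 2 · 3 · 5.
g is a primitive root iff g^(30/q) ≢ 1 (mod 31) for each prime q ∈ {2, 3, 5}.
g = 2: 2^15 ≡ 1 — hits 1, so not a primitive root.
g = 3: 3^15 ≡ 30; 3^10 ≡ 25; 3^6 ≡ 16 — none is 1, so 3 is a primitive root.
Hence the least primitive root of 31 is 3.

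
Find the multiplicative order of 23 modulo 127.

126

By Lagrange's theorem, ord_127(23) divides φ(127) = 127 − 1 = 126 = 2 · 3^2 · 7.
Divisors of 126: 1, 2, 3, 6, 7, 9, 14, 18, 21, 42, 63, 126.
Check 23^d mod 127 for each divisor in increasing order:
23^1 ≡ 23 (mod 127)
23^2 ≡ 21 (mod 127)
23^3 ≡ 102 (mod 127)
23^6 ≡ 117 (mod 127)
23^7 ≡ 24 (mod 127)
23^9 ≡ 123 (mod 127)
23^14 ≡ 68 (mod 127)
23^18 ≡ 16 (mod 127)
23^21 ≡ 108 (mod 127)
23^42 ≡ 107 (mod 127)
23^63 ≡ 126 (mod 127)
23^126 ≡ 1 (mod 127) ✓
Therefore the multiplicative order of 23 modulo 127 is 126.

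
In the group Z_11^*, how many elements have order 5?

4

φ(11) = 11 − 1 = 10 = 2 · 5.
In a cyclic group of order 10, there are φ(d) elements of order d for each divisor d of 10, and zero for non-divisors.
5 | 10, and φ(5) = 5 − 1 = 4.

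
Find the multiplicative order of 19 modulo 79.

39

ord(19) | φ(79) = 79 − 1 = 78 = 2 · 3 · 13.
Divisors of 78: 1, 2, 3, 6, 13, 26, 39, 78.
Evaluate successive powers at the divisors of 78:
19^1 ≡ 19
19^2 ≡ 45
19^3 ≡ 65
19^6 ≡ 38
19^13 ≡ 23
19^26 ≡ 55
19^39 ≡ 1
So ord_79(19) = 39.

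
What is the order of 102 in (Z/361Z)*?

57

Since 102 ∈ (Z/361Z)^×, its order divides φ(361) = φ(19^2) = 19·(19−1) = 342 = 2 · 3^2 · 19.
Divisors of 342: 1, 2, 3, 6, 9, 18, 19, 38, 57, 114, 171, 342.
Test each divisor d:
102^1 ≡ 102 (mod 361)
102^2 ≡ 296 (mod 361)
102^3 ≡ 229 (mod 361)
102^6 ≡ 96 (mod 361)
102^9 ≡ 324 (mod 361)
102^18 ≡ 286 (mod 361)
102^19 ≡ 292 (mod 361)
102^38 ≡ 68 (mod 361)
102^57 ≡ 1 (mod 361) ✓
Therefore the multiplicative order of 102 modulo 361 is 57.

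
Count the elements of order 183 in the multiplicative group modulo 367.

φ(367) = 367 − 1 = 366 = 2 · 3 · 61.
(Z/367Z)^× is cyclic (|G| = 366); a cyclic group of order m has exactly φ(d) elements of each order d | m, and none otherwise.
183 = 3 · 61 divides 366, and φ(183) = 120.

120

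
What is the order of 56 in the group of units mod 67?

33

The order of 56 must divide φ(67) = 67 − 1 = 66 = 2 · 3 · 11.
Divisors of 66: 1, 2, 3, 6, 11, 22, 33, 66.
Check 56^d mod 67 for each divisor in increasing order:
56^1 ≡ 56 (mod 67)
56^2 ≡ 54 (mod 67)
56^3 ≡ 9 (mod 67)
56^6 ≡ 14 (mod 67)
56^11 ≡ 37 (mod 67)
56^22 ≡ 29 (mod 67)
56^33 ≡ 1 (mod 67) ✓
The smallest such exponent is 33, so the order of 56 is 33.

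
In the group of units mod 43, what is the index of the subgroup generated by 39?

3

ord(39) | φ(43) = 43 − 1 = 42 = 2 · 3 · 7.
Divisors of 42: 1, 2, 3, 6, 7, 14, 21, 42.
Test each divisor d:
39^1 ≡ 39 (mod 43)
39^2 ≡ 16 (mod 43)
39^3 ≡ 22 (mod 43)
39^6 ≡ 11 (mod 43)
39^7 ≡ 42 (mod 43)
39^14 ≡ 1 (mod 43) ✓
The order of 39 is 14, so the subgroup it generates has 14 elements.
The index is φ(43) / ord(39) = 42 / 14 = 3.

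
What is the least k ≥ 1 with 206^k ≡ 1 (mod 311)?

62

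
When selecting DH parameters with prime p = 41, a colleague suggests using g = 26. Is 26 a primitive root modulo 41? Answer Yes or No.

Yes

φ(41) = 41 − 1 = 40 = 2^3 · 5.
26 is a primitive root mod 41 iff 26^(φ(41)/q) ≢ 1 for every prime q | φ(41), i.e. q ∈ {2, 5}.
26^20 ≡ 40 (mod 41)  [q = 2: ≢ 1 ✓]
26^8 ≡ 18 (mod 41)  [q = 5: ≢ 1 ✓]
None equal 1, so ord_41(26) = 40: 26 is a primitive root.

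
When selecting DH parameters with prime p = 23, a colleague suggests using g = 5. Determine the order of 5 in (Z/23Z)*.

22

By Lagrange's theorem, ord_23(5) divides φ(23) = 23 − 1 = 22 = 2 · 11.
Divisors of 22: 1, 2, 11, 22.
Evaluate successive powers at the divisors of 22:
5^1 ≡ 5 (mod 23)
5^2 ≡ 2 (mod 23)
5^11 ≡ 22 (mod 23)
5^22 ≡ 1 (mod 23) ✓
Hence ord(5) = 22.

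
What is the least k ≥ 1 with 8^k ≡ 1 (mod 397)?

44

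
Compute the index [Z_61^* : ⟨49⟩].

ord(49) | φ(61) = 61 − 1 = 60 = 2^2 · 3 · 5.
Divisors of 60: 1, 2, 3, 4, 5, 6, 10, 12, 15, 20, 30, 60.
Test each divisor d:
49^1 ≡ 49
49^2 ≡ 22
49^3 ≡ 41
49^4 ≡ 57
49^5 ≡ 48
49^6 ≡ 34
49^10 ≡ 47
49^12 ≡ 58
49^15 ≡ 60
49^20 ≡ 13
49^30 ≡ 1
The order of 49 is 30, so the subgroup it generates has 30 elements.
The index is φ(61) / ord(49) = 60 / 30 = 2.

2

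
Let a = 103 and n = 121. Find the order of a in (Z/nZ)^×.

The order of 103 must divide φ(121) = φ(11^2) = 11·(11−1) = 110 = 2 · 5 · 11.
Divisors of 110: 1, 2, 5, 10, 11, 22, 55, 110.
Test each divisor d:
103^1 ≡ 103 (mod 121)
103^2 ≡ 82 (mod 121)
103^5 ≡ 89 (mod 121)
103^10 ≡ 56 (mod 121)
103^11 ≡ 81 (mod 121)
103^22 ≡ 27 (mod 121)
103^55 ≡ 1 (mod 121) ✓
Therefore the multiplicative order of 103 modulo 121 is 55.

55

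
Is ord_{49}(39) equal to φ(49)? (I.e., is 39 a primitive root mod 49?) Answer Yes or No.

No

φ(49) = φ(7^2) = 7·(7−1) = 42 = 2 · 3 · 7.
It suffices to check that the order of 39 is not a proper divisor of 42: compute 39^(42/q) for q ∈ {2, 3, 7}.
39^21 ≡ 1 (mod 49)  [q = 2: ≡ 1 ✗]
39^14 ≡ 30 (mod 49)  [q = 3: ≢ 1 ✓]
39^6 ≡ 8 (mod 49)  [q = 7: ≢ 1 ✓]
The check at q = 2 fails, so 39 generates a proper subgroup.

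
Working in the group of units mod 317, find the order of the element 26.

158

ord(26) | φ(317) = 317 − 1 = 316 = 2^2 · 79.
Divisors of 316: 1, 2, 4, 79, 158, 316.
Evaluate successive powers at the divisors of 316:
26^1 ≡ 26
26^2 ≡ 42
26^4 ≡ 179
26^79 ≡ 316
26^158 ≡ 1
So ord_317(26) = 158.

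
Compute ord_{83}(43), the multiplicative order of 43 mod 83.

82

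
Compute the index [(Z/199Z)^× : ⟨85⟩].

ord(85) | φ(199) = 199 − 1 = 198 = 2 · 3^2 · 11.
Divisors of 198: 1, 2, 3, 6, 9, 11, 18, 22, 33, 66, 99, 198.
Test each divisor d:
85^1 ≡ 85
85^2 ≡ 61
85^3 ≡ 11
85^6 ≡ 121
85^9 ≡ 137
85^11 ≡ 198
85^18 ≡ 63
85^22 ≡ 1
So ord_199(85) = 22, hence |⟨85⟩| = 22.
Index = |(Z/199Z)^×| / |⟨85⟩| = 198 / 22 = 9.

9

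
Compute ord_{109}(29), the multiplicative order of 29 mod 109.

54

The order of 29 must divide φ(109) = 109 − 1 = 108 = 2^2 · 3^3.
Divisors of 108: 1, 2, 3, 4, 6, 9, 12, 18, 27, 36, 54, 108.
Check 29^d mod 109 for each divisor in increasing order:
29^1 ≡ 29 (mod 109)
29^2 ≡ 78 (mod 109)
29^3 ≡ 82 (mod 109)
29^4 ≡ 89 (mod 109)
29^6 ≡ 75 (mod 109)
29^9 ≡ 46 (mod 109)
29^12 ≡ 66 (mod 109)
29^18 ≡ 45 (mod 109)
29^27 ≡ 108 (mod 109)
29^36 ≡ 63 (mod 109)
29^54 ≡ 1 (mod 109) ✓
The smallest such exponent is 54, so the order of 29 is 54.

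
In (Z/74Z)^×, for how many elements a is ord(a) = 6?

φ(74) = φ(2)·φ(37) = 1·36 = 36 = 2^2 · 3^2.
In a cyclic group of order 36, there are φ(d) elements of order d for each divisor d of 36, and zero for non-divisors.
6 = 2 · 3 divides 36, and φ(6) = 2.

2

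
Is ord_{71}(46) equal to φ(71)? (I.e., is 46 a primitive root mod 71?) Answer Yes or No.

φ(71) = 71 − 1 = 70 = 2 · 5 · 7.
An element g generates (Z/71Z)^× iff g^(70/q) ≢ 1 (mod 71) for each prime q ∈ {2, 5, 7}.
46^35 ≡ 70 (mod 71)  [q = 2: ≢ 1 ✓]
46^14 ≡ 54 (mod 71)  [q = 5: ≢ 1 ✓]
46^10 ≡ 1 (mod 71)  [q = 7: ≡ 1 ✗]
46^10 ≡ 1 shows ord(46) | 10, strictly less than φ(71); not a primitive root.

No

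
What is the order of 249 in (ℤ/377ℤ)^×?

12

By Lagrange's theorem, ord_377(249) divides φ(377) = φ(13·29) = (13−1)·(29−1) = 12·28 = 336 = 2^4 · 3 · 7.
Divisors of 336: 1, 2, 3, 4, 6, 7, 8, 12, 14, 16, 21, 24, 28, 42, 48, 56, 84, 112, 168, 336.
Compute 249^d (mod 377) for the divisors d until we hit 1:
249^1 ≡ 249 (mod 377)
249^2 ≡ 173 (mod 377)
249^3 ≡ 99 (mod 377)
249^4 ≡ 146 (mod 377)
249^6 ≡ 376 (mod 377)
249^7 ≡ 128 (mod 377)
249^8 ≡ 204 (mod 377)
249^12 ≡ 1 (mod 377) ✓
Hence ord(249) = 12.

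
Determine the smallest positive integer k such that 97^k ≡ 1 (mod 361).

342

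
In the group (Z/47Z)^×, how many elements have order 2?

φ(47) = 47 − 1 = 46 = 2 · 23.
In a cyclic group of order 46, there are φ(d) elements of order d for each divisor d of 46, and zero for non-divisors.
2 | 46, and φ(2) = 2 − 1 = 1.

1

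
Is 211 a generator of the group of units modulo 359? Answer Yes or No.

φ(359) = 359 − 1 = 358 = 2 · 179.
Test 211^(358/q) mod 359 for each prime factor q of 358:
211^179 ≡ 358 (mod 359)  [q = 2: ≢ 1 ✓]
211^2 ≡ 5 (mod 359)  [q = 179: ≢ 1 ✓]
All checks pass, so 211 has order 358 and is a primitive root modulo 359.

Yes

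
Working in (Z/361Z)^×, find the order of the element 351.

171

ord(351) | φ(361) = φ(19^2) = 19·(19−1) = 342 = 2 · 3^2 · 19.
Divisors of 342: 1, 2, 3, 6, 9, 18, 19, 38, 57, 114, 171, 342.
Check 351^d mod 361 for each divisor in increasing order:
351^1 ≡ 351 (mod 361)
351^2 ≡ 100 (mod 361)
351^3 ≡ 83 (mod 361)
351^6 ≡ 30 (mod 361)
351^9 ≡ 324 (mod 361)
351^18 ≡ 286 (mod 361)
351^19 ≡ 28 (mod 361)
351^38 ≡ 62 (mod 361)
351^57 ≡ 292 (mod 361)
351^114 ≡ 68 (mod 361)
351^171 ≡ 1 (mod 361) ✓
The smallest such exponent is 171, so the order of 351 is 171.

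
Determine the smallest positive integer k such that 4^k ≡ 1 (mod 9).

The order of 4 must divide φ(9) = φ(3^2) = 3·(3−1) = 6 = 2 · 3.
Divisors of 6: 1, 2, 3, 6.
Test each divisor d:
4^1 ≡ 4
4^2 ≡ 7
4^3 ≡ 1
Therefore the multiplicative order of 4 modulo 9 is 3.

3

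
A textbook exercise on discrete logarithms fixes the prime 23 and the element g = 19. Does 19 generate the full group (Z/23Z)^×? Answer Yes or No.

Yes

φ(23) = 23 − 1 = 22 = 2 · 11.
Test 19^(22/q) mod 23 for each prime factor q of 22:
19^11 ≡ 22 (mod 23)  [q = 2: ≢ 1 ✓]
19^2 ≡ 16 (mod 23)  [q = 11: ≢ 1 ✓]
All checks pass, so 19 has order 22 and is a primitive root modulo 23.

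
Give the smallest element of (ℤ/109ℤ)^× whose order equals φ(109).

6

φ(109) = 109 − 1 = 108 = 2^2 · 3^3.
Test candidates g = 2, 3, … against the prime factors q ∈ {2, 3} of φ(109): g is a generator iff g^(108/q) ≢ 1 for every such q.
g = 2: 2^54 ≡ 108; 2^36 ≡ 1 — hits 1, so not a primitive root.
g = 3: 3^54 ≡ 1 — hits 1, so not a primitive root.
g = 4: 4^54 ≡ 1 — hits 1, so not a primitive root.
g = 5: 5^54 ≡ 1 — hits 1, so not a primitive root.
g = 6: 6^54 ≡ 108; 6^36 ≡ 63 — none is 1, so 6 is a primitive root.
Hence the least primitive root of 109 is 6.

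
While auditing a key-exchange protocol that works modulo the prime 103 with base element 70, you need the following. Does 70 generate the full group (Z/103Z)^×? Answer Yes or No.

Yes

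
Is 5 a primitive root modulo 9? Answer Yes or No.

φ(9) = φ(3^2) = 3·(3−1) = 6 = 2 · 3.
It suffices to check that the order of 5 is not a proper divisor of 6: compute 5^(6/q) for q ∈ {2, 3}.
5^3 ≡ 8 (mod 9)  [q = 2: ≢ 1 ✓]
5^2 ≡ 7 (mod 9)  [q = 3: ≢ 1 ✓]
None equal 1, so ord_9(5) = 6: 5 is a primitive root.

Yes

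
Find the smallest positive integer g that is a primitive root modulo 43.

φ(43) = 43 − 1 = 42 = 2 · 3 · 7.
Test candidates g = 2, 3, … against the prime factors q ∈ {2, 3, 7} of φ(43): g is a generator iff g^(42/q) ≢ 1 for every such q.
g = 2: 2^21 ≡ 42; 2^14 ≡ 1 — hits 1, so not a primitive root.
g = 3: 3^21 ≡ 42; 3^14 ≡ 36; 3^6 ≡ 41 — none is 1, so 3 is a primitive root.
The smallest primitive root modulo 43 is 3.

3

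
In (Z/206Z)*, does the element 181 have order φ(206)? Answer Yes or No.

Yes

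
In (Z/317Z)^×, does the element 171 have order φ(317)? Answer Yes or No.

Yes

φ(317) = 317 − 1 = 316 = 2^2 · 79.
It suffices to check that the order of 171 is not a proper divisor of 316: compute 171^(316/q) for q ∈ {2, 79}.
171^158 ≡ 316 (mod 317)  [q = 2: ≢ 1 ✓]
171^4 ≡ 223 (mod 317)  [q = 79: ≢ 1 ✓]
All checks pass, so 171 has order 316 and is a primitive root modulo 317.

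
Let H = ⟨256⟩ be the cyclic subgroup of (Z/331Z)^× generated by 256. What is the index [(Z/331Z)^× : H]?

ord(256) | φ(331) = 331 − 1 = 330 = 2 · 3 · 5 · 11.
Divisors of 330: 1, 2, 3, 5, 6, 10, 11, 15, 22, 30, 33, 55, 66, 110, 165, 330.
Evaluate successive powers at the divisors of 330:
256^1 ≡ 256 (mod 331)
256^2 ≡ 329 (mod 331)
256^3 ≡ 150 (mod 331)
256^5 ≡ 31 (mod 331)
256^6 ≡ 323 (mod 331)
256^10 ≡ 299 (mod 331)
256^11 ≡ 83 (mod 331)
256^15 ≡ 1 (mod 331) ✓
The order of 256 is 15, so the subgroup it generates has 15 elements.
The index is φ(331) / ord(256) = 330 / 15 = 22.

22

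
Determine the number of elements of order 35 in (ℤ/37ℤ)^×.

0

φ(37) = 37 − 1 = 36 = 2^2 · 3^2.
Since (Z/37Z)^× is cyclic of order 36, the number of elements of order d is φ(d) when d | 36 and 0 otherwise.
35 does not divide 36, so no element of (Z/37Z)^× has order 35.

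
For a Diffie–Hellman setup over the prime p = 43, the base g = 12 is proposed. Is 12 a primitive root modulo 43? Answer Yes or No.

Yes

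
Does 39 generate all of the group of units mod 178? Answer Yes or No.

φ(178) = φ(2)·φ(89) = 1·88 = 88 = 2^3 · 11.
It suffices to check that the order of 39 is not a proper divisor of 88: compute 39^(88/q) for q ∈ {2, 11}.
39^44 ≡ 1 (mod 178)  [q = 2: ≡ 1 ✗]
39^8 ≡ 91 (mod 178)  [q = 11: ≢ 1 ✓]
39^44 ≡ 1 shows ord(39) | 44, strictly less than φ(178); not a primitive root.

No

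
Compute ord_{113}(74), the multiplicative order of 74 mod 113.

ord(74) | φ(113) = 113 − 1 = 112 = 2^4 · 7.
Divisors of 112: 1, 2, 4, 7, 8, 14, 16, 28, 56, 112.
Check 74^d mod 113 for each divisor in increasing order:
74^1 ≡ 74 (mod 113)
74^2 ≡ 52 (mod 113)
74^4 ≡ 105 (mod 113)
74^7 ≡ 65 (mod 113)
74^8 ≡ 64 (mod 113)
74^14 ≡ 44 (mod 113)
74^16 ≡ 28 (mod 113)
74^28 ≡ 15 (mod 113)
74^56 ≡ 112 (mod 113)
74^112 ≡ 1 (mod 113) ✓
So ord_113(74) = 112.

112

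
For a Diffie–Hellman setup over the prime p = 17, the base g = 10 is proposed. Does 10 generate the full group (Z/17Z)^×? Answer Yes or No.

Yes

φ(17) = 17 − 1 = 16 = 2^4.
It suffices to check that the order of 10 is not a proper divisor of 16: compute 10^(16/q) for q ∈ {2}.
10^8 ≡ 16 (mod 17)  [q = 2: ≢ 1 ✓]
None equal 1, so ord_17(10) = 16: 10 is a primitive root.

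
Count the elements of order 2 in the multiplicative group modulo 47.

φ(47) = 47 − 1 = 46 = 2 · 23.
(Z/47Z)^× is cyclic (|G| = 46); a cyclic group of order m has exactly φ(d) elements of each order d | m, and none otherwise.
2 | 46, and φ(2) = 2 − 1 = 1.

1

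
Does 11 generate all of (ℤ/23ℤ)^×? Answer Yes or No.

φ(23) = 23 − 1 = 22 = 2 · 11.
Test 11^(22/q) mod 23 for each prime factor q of 22:
11^11 ≡ 22 (mod 23)  [q = 2: ≢ 1 ✓]
11^2 ≡ 6 (mod 23)  [q = 11: ≢ 1 ✓]
None equal 1, so ord_23(11) = 22: 11 is a primitive root.

Yes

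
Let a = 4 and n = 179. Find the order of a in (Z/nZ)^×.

89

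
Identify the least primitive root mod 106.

3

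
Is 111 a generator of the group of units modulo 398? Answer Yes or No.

φ(398) = φ(2)·φ(199) = 1·198 = 198 = 2 · 3^2 · 11.
111 is a primitive root mod 398 iff 111^(φ(398)/q) ≢ 1 for every prime q | φ(398), i.e. q ∈ {2, 3, 11}.
111^99 ≡ 1 (mod 398)  [q = 2: ≡ 1 ✗]
111^66 ≡ 1 (mod 398)  [q = 3: ≡ 1 ✗]
111^18 ≡ 125 (mod 398)  [q = 11: ≢ 1 ✓]
Since 111^99 ≡ 1, the order of 111 divides 99 < 198, so 111 is not a primitive root.

No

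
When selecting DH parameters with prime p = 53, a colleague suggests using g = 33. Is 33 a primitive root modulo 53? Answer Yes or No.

φ(53) = 53 − 1 = 52 = 2^2 · 13.
It suffices to check that the order of 33 is not a proper divisor of 52: compute 33^(52/q) for q ∈ {2, 13}.
33^26 ≡ 52 (mod 53)  [q = 2: ≢ 1 ✓]
33^4 ≡ 46 (mod 53)  [q = 13: ≢ 1 ✓]
Every test exponent gives a nontrivial residue, hence 33 generates the full group.

Yes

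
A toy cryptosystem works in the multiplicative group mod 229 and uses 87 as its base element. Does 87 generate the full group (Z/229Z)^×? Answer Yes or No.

φ(229) = 229 − 1 = 228 = 2^2 · 3 · 19.
It suffices to check that the order of 87 is not a proper divisor of 228: compute 87^(228/q) for q ∈ {2, 3, 19}.
87^114 ≡ 228 (mod 229)  [q = 2: ≢ 1 ✓]
87^76 ≡ 94 (mod 229)  [q = 3: ≢ 1 ✓]
87^12 ≡ 53 (mod 229)  [q = 19: ≢ 1 ✓]
None equal 1, so ord_229(87) = 228: 87 is a primitive root.

Yes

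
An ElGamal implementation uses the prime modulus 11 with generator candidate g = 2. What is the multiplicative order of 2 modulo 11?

10

The order of 2 must divide φ(11) = 11 − 1 = 10 = 2 · 5.
Divisors of 10: 1, 2, 5, 10.
Check 2^d mod 11 for each divisor in increasing order:
2^1 ≡ 2 (mod 11)
2^2 ≡ 4 (mod 11)
2^5 ≡ 10 (mod 11)
2^10 ≡ 1 (mod 11) ✓
Hence ord(2) = 10.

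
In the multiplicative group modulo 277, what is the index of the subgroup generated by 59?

By Lagrange's theorem, ord_277(59) divides φ(277) = 277 − 1 = 276 = 2^2 · 3 · 23.
Divisors of 276: 1, 2, 3, 4, 6, 12, 23, 46, 69, 92, 138, 276.
Evaluate successive powers at the divisors of 276:
59^1 ≡ 59 (mod 277)
59^2 ≡ 157 (mod 277)
59^3 ≡ 122 (mod 277)
59^4 ≡ 273 (mod 277)
59^6 ≡ 203 (mod 277)
59^12 ≡ 213 (mod 277)
59^23 ≡ 276 (mod 277)
59^46 ≡ 1 (mod 277) ✓
So ord_277(59) = 46, hence |⟨59⟩| = 46.
[(Z/277Z)^× : ⟨59⟩] = 276/46 = 6.

6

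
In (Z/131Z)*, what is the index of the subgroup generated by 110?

1

Since 110 ∈ (Z/131Z)^×, its order divides φ(131) = 131 − 1 = 130 = 2 · 5 · 13.
Divisors of 130: 1, 2, 5, 10, 13, 26, 65, 130.
Test each divisor d:
110^1 ≡ 110
110^2 ≡ 48
110^5 ≡ 86
110^10 ≡ 60
110^13 ≡ 42
110^26 ≡ 61
110^65 ≡ 130
110^130 ≡ 1
Thus |⟨110⟩| = ord(110) = 130.
[(Z/131Z)^× : ⟨110⟩] = 130/130 = 1.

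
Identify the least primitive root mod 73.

5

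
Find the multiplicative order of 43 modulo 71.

35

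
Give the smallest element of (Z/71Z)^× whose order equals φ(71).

φ(71) = 71 − 1 = 70 = 2 · 5 · 7.
Test candidates g = 2, 3, … against the prime factors q ∈ {2, 5, 7} of φ(71): g is a generator iff g^(70/q) ≢ 1 for every such q.
g = 2: 2^35 ≡ 1 — hits 1, so not a primitive root.
g = 3: 3^35 ≡ 1 — hits 1, so not a primitive root.
g = 4: 4^35 ≡ 1 — hits 1, so not a primitive root.
g = 5: 5^35 ≡ 1 — hits 1, so not a primitive root.
g = 6: 6^35 ≡ 1 — hits 1, so not a primitive root.
g = 7: 7^35 ≡ 70; 7^14 ≡ 54; 7^10 ≡ 45 — none is 1, so 7 is a primitive root.
Hence the least primitive root of 71 is 7.

7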